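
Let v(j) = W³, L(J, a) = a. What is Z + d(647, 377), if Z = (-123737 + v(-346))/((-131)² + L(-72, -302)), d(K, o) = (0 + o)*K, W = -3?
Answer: 4112106657/16859 ≈ 2.4391e+5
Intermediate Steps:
v(j) = -27 (v(j) = (-3)³ = -27)
d(K, o) = K*o (d(K, o) = o*K = K*o)
Z = -123764/16859 (Z = (-123737 - 27)/((-131)² - 302) = -123764/(17161 - 302) = -123764/16859 ≈ -7.3411)
Z + d(647, 377) = -123764/16859 + 647*377 = -123764/16859 + 243919 = 4112106657/16859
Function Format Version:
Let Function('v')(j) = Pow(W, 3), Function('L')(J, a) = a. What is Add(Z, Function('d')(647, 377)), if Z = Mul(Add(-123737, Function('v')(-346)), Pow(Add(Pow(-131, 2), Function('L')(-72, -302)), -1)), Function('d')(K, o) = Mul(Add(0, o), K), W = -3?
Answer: Rational(4112106657, 16859) ≈ 2.4391e+5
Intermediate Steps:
Function('v')(j) = -27 (Function('v')(j) = Pow(-3, 3) = -27)
Function('d')(K, o) = Mul(K, o) (Function('d')(K, o) = Mul(o, K) = Mul(K, o))
Z = Rational(-123764, 16859) (Z = Mul(Add(-123737, -27), Pow(Add(Pow(-131, 2), -302), -1)) = Mul(-123764, Pow(Add(17161, -302), -1)) = Mul(-123764, Pow(16859, -1)) = Mul(-123764, Rational(1, 16859)) = Rational(-123764, 16859) ≈ -7.3411)
Add(Z, Function('d')(647, 377)) = Add(Rational(-123764, 16859), Mul(647, 377)) = Add(Rational(-123764, 16859), 243919) = Rational(4112106657, 16859)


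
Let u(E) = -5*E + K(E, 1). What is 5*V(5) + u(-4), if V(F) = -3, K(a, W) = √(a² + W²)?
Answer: 5 + √17 ≈ 9.1231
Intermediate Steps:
K(a, W) = √(W² + a²)
u(E) = √(1 + E²) - 5*E (u(E) = -5*E + √(1² + E²) = -5*E + √(1 + E²) = √(1 + E²) - 5*E)
5*V(5) + u(-4) = 5*(-3) + (√(1 + (-4)²) - 5*(-4)) = -15 + (√(1 + 16) + 20) = -15 + (√17 + 20) = -15 + (20 + √17) = 5 + √17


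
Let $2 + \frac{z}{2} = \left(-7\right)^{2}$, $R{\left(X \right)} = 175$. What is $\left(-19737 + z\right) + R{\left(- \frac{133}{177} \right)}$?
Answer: $-19468$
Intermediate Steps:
$z = 94$ ($z = -4 + 2 \left(-7\right)^{2} = -4 + 2 \cdot 49 = -4 + 98 = 94$)
$\left(-19737 + z\right) + R{\left(- \frac{133}{177} \right)} = \left(-19737 + 94\right) + 175 = -19643 + 175 = -19468$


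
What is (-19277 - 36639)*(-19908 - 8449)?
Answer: 1585610012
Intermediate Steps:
(-19277 - 36639)*(-19908 - 8449) = -55916*(-28357) = 1585610012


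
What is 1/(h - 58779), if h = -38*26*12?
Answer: -1/70635 ≈ -1.4157e-5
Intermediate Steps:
h = -11856 (h = -988*12 = -11856)
1/(h - 58779) = 1/(-11856 - 58779) = 1/(-70635) = -1/70635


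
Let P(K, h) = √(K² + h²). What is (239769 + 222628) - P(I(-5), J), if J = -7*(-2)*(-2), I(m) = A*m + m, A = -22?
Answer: 462397 - 7*√241 ≈ 4.6229e+5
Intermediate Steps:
I(m) = -21*m (I(m) = -22*m + m = -21*m)
J = -28 (J = 14*(-2) = -28)
(239769 + 222628) - P(I(-5), J) = (239769 + 222628) - √((-21*(-5))² + (-28)²) = 462397 - √(105² + 784) = 462397 - √(11025 + 784) = 462397 - √11809 = 462397 - 7*√241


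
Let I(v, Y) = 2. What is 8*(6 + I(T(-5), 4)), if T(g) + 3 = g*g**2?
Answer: 64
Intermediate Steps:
T(g) = -3 + g**3 (T(g) = -3 + g*g**2 = -3 + g**3)
8*(6 + I(T(-5), 4)) = 8*(6 + 2) = 8*8 = 64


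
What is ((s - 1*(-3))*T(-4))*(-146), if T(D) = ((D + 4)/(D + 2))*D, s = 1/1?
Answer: 0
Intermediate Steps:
s = 1
T(D) = D*(4 + D)/(2 + D) (T(D) = ((4 + D)/(2 + D))*D = D*(4 + D)/(2 + D))
((s - 1*(-3))*T(-4))*(-146) = ((1 - 1*(-3))*(-4*(4 - 4)/(2 - 4)))*(-146) = ((1 + 3)*(-4*0/(-2)))*(-146) = (4*(-4*(-½)*0))*(-146) = (4*0)*(-146) = 0*(-146) = 0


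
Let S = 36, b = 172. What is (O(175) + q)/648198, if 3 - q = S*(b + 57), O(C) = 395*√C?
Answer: -2747/216066 + 1975*√7/648198 ≈ -0.0046523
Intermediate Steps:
q = -8241 (q = 3 - 36*(172 + 57) = 3 - 36*229 = 3 - 1*8244 = 3 - 8244 = -8241)
(O(175) + q)/648198 = (395*√175 - 8241)/648198 = (395*(5*√7) - 8241)*(1/648198) = (1975*√7 - 8241)*(1/648198) = (-8241 + 1975*√7)*(1/648198) = -2747/216066 + 1975*√7/648198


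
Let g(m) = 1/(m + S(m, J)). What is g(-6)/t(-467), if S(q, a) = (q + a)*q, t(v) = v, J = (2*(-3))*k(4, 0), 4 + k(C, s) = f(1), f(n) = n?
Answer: 1/36426 ≈ 2.7453e-5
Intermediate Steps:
k(C, s) = -3 (k(C, s) = -4 + 1 = -3)
J = 18 (J = (2*(-3))*(-3) = -6*(-3) = 18)
S(q, a) = q*(a + q) (S(q, a) = (a + q)*q = q*(a + q))
g(m) = 1/(m + m*(18 + m))
g(-6)/t(-467) = (1/((-6)*(19 - 6)))/(-467) = -⅙/13*(-1/467) = -⅙*1/13*(-1/467) = -1/78*(-1/467) = 1/36426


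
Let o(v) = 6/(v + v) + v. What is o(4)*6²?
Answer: 171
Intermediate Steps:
o(v) = v + 3/v (o(v) = 6/(2*v) + v = (1/(2*v))*6 + v = 3/v + v = v + 3/v)
o(4)*6² = (4 + 3/4)*6² = (4 + 3*(¼))*36 = (4 + ¾)*36 = (19/4)*36 = 171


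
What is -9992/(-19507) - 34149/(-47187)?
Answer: 379212349/306825603 ≈ 1.2359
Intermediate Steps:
-9992/(-19507) - 34149/(-47187) = -9992*(-1/19507) - 34149*(-1/47187) = 9992/19507 + 11383/15729 = 379212349/306825603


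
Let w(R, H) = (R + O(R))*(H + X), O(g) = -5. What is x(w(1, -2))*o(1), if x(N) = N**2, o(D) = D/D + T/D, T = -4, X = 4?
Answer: -192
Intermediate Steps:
w(R, H) = (-5 + R)*(4 + H) (w(R, H) = (R - 5)*(H + 4) = (-5 + R)*(4 + H))
o(D) = 1 - 4/D (o(D) = D/D - 4/D = 1 - 4/D)
x(w(1, -2))*o(1) = (-20 - 5*(-2) + 4*1 - 2*1)**2*((-4 + 1)/1) = (-20 + 10 + 4 - 2)**2*(1*(-3)) = (-8)**2*(-3) = 64*(-3) = -192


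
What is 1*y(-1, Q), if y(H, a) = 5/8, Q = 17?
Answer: 5/8 ≈ 0.62500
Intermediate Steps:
y(H, a) = 5/8 (y(H, a) = 5*(⅛) = 5/8)
1*y(-1, Q) = 1*(5/8) = 5/8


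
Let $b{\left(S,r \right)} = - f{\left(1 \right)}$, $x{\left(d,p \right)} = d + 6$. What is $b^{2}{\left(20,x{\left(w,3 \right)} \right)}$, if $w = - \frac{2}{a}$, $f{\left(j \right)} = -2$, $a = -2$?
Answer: $4$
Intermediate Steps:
$w = 1$ ($w = - \frac{2}{-2} = \left(-2\right) \left(- \frac{1}{2}\right) = 1$)
$x{\left(d,p \right)} = 6 + d$
$b{\left(S,r \right)} = 2$ ($b{\left(S,r \right)} = \left(-1\right) \left(-2\right) = 2$)
$b^{2}{\left(20,x{\left(w,3 \right)} \right)} = 2^{2} = 4$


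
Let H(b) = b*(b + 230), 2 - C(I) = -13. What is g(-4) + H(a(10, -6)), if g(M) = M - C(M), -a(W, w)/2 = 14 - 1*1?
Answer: -5323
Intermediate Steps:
a(W, w) = -26 (a(W, w) = -2*(14 - 1*1) = -2*(14 - 1) = -2*13 = -26)
C(I) = 15 (C(I) = 2 - 1*(-13) = 2 + 13 = 15)
H(b) = b*(230 + b)
g(M) = -15 + M (g(M) = M - 1*15 = M - 15 = -15 + M)
g(-4) + H(a(10, -6)) = (-15 - 4) - 26*(230 - 26) = -19 - 26*204 = -19 - 5304 = -5323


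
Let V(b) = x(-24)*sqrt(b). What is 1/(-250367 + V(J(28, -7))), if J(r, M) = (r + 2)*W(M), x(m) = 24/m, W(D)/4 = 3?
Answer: -250367/62683634329 + 6*sqrt(10)/62683634329 ≈ -3.9938e-6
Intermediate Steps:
W(D) = 12 (W(D) = 4*3 = 12)
J(r, M) = 24 + 12*r (J(r, M) = (r + 2)*12 = (2 + r)*12 = 24 + 12*r)
V(b) = -sqrt(b) (V(b) = (24/(-24))*sqrt(b) = (24*(-1/24))*sqrt(b) = -sqrt(b))
1/(-250367 + V(J(28, -7))) = 1/(-250367 - sqrt(24 + 12*28)) = 1/(-250367 - sqrt(24 + 336)) = 1/(-250367 - sqrt(360)) = 1/(-250367 - 6*sqrt(10))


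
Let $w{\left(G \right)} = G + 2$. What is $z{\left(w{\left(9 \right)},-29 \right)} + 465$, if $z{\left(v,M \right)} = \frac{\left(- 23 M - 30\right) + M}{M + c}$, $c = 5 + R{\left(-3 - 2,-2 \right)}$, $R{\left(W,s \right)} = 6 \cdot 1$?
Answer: $\frac{3881}{9} \approx 431.22$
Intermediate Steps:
$w{\left(G \right)} = 2 + G$
$R{\left(W,s \right)} = 6$
$c = 11$ ($c = 5 + 6 = 11$)
$z{\left(v,M \right)} = \frac{-30 - 22 M}{11 + M}$ ($z{\left(v,M \right)} = \frac{\left(- 23 M - 30\right) + M}{M + 11} = \frac{\left(-30 - 23 M\right) + M}{11 + M} = \frac{-30 - 22 M}{11 + M}$)
$z{\left(w{\left(9 \right)},-29 \right)} + 465 = \frac{2 \left(-15 - -319\right)}{11 - 29} + 465 = \frac{2 \left(-15 + 319\right)}{-18} + 465 = 2 \left(- \frac{1}{18}\right) 304 + 465 = - \frac{304}{9} + 465 = \frac{3881}{9}$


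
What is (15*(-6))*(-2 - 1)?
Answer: 270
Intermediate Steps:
(15*(-6))*(-2 - 1) = -90*(-3) = 270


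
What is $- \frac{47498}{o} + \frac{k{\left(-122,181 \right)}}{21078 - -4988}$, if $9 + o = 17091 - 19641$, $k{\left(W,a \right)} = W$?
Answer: $\frac{618885335}{33351447} \approx 18.556$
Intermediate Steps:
$o = -2559$ ($o = -9 + \left(17091 - 19641\right) = -9 - 2550 = -2559$)
$- \frac{47498}{o} + \frac{k{\left(-122,181 \right)}}{21078 - -4988} = - \frac{47498}{-2559} - \frac{122}{21078 - -4988} = \left(-47498\right) \left(- \frac{1}{2559}\right) - \frac{122}{21078 + 4988} = \frac{47498}{2559} - \frac{122}{26066} = \frac{47498}{2559} - \frac{61}{13033} = \frac{618885335}{33351447}$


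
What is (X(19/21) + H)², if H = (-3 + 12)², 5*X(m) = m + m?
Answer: 72982849/11025 ≈ 6619.8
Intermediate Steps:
X(m) = 2*m/5 (X(m) = (m + m)/5 = (2*m)/5 = 2*m/5)
H = 81 (H = 9² = 81)
(X(19/21) + H)² = (2*(19/21)/5 + 81)² = (2*(19*(1/21))/5 + 81)² = ((⅖)*(19/21) + 81)² = (38/105 + 81)² = (8543/105)² = 72982849/11025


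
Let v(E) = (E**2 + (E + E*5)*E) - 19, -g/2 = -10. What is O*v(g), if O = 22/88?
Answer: 2781/4 ≈ 695.25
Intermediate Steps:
O = 1/4 (O = 22*(1/88) = 1/4 ≈ 0.25000)
g = 20 (g = -2*(-10) = 20)
v(E) = -19 + 7*E**2 (v(E) = (E**2 + (E + 5*E)*E) - 19 = (E**2 + (6*E)*E) - 19 = (E**2 + 6*E**2) - 19 = 7*E**2 - 19 = -19 + 7*E**2)
O*v(g) = (-19 + 7*20**2)/4 = (-19 + 7*400)/4 = (-19 + 2800)/4 = (1/4)*2781 = 2781/4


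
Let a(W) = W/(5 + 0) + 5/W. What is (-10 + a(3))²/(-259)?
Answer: -13456/58275 ≈ -0.23091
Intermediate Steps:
a(W) = 5/W + W/5 (a(W) = W/5 + 5/W = 5/W + W/5)
(-10 + a(3))²/(-259) = (-10 + (5/3 + (⅕)*3))²/(-259) = (-10 + (5*(⅓) + ⅗))²*(-1/259) = (-10 + (5/3 + ⅗))²*(-1/259) = (-10 + 34/15)²*(-1/259) = (-116/15)²*(-1/259) = (13456/225)*(-1/259) = -13456/58275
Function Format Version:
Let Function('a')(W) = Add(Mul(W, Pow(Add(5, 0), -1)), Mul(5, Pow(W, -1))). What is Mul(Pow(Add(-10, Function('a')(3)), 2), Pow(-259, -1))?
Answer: Rational(-13456, 58275) ≈ -0.23091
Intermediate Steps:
Function('a')(W) = Add(Mul(5, Pow(W, -1)), Mul(Rational(1, 5), W)) (Function('a')(W) = Add(Mul(W, Pow(5, -1)), Mul(5, Pow(W, -1))) = Add(Mul(W, Rational(1, 5)), Mul(5, Pow(W, -1))) = Add(Mul(Rational(1, 5), W), Mul(5, Pow(W, -1))) = Add(Mul(5, Pow(W, -1)), Mul(Rational(1, 5), W)))
Mul(Pow(Add(-10, Function('a')(3)), 2), Pow(-259, -1)) = Mul(Pow(Add(-10, Add(Mul(5, Pow(3, -1)), Mul(Rational(1, 5), 3))), 2), Pow(-259, -1)) = Mul(Pow(Add(-10, Add(Mul(5, Rational(1, 3)), Rational(3, 5))), 2), Rational(-1, 259)) = Mul(Pow(Add(-10, Add(Rational(5, 3), Rational(3, 5))), 2), Rational(-1, 259)) = Mul(Pow(Add(-10, Rational(34, 15)), 2), Rational(-1, 259)) = Mul(Pow(Rational(-116, 15), 2), Rational(-1, 259)) = Mul(Rational(13456, 225), Rational(-1, 259)) = Rational(-13456, 58275)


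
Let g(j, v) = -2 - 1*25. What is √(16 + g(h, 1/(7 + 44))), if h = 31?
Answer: I*√11 ≈ 3.3166*I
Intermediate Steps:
g(j, v) = -27 (g(j, v) = -2 - 25 = -27)
√(16 + g(h, 1/(7 + 44))) = √(16 - 27) = √(-11) = I*√11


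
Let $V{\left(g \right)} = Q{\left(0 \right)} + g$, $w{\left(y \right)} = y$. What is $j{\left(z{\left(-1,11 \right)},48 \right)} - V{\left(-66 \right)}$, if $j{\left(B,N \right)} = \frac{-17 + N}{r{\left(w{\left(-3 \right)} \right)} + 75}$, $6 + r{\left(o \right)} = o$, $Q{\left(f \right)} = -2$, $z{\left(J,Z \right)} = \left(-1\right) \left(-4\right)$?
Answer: $\frac{4519}{66} \approx 68.47$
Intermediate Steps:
$z{\left(J,Z \right)} = 4$
$r{\left(o \right)} = -6 + o$
$j{\left(B,N \right)} = - \frac{17}{66} + \frac{N}{66}$ ($j{\left(B,N \right)} = \frac{-17 + N}{\left(-6 - 3\right) + 75} = \frac{-17 + N}{-9 + 75} = \frac{-17 + N}{66} = \left(-17 + N\right) \frac{1}{66} = - \frac{17}{66} + \frac{N}{66}$)
$V{\left(g \right)} = -2 + g$
$j{\left(z{\left(-1,11 \right)},48 \right)} - V{\left(-66 \right)} = \left(- \frac{17}{66} + \frac{1}{66} \cdot 48\right) - \left(-2 - 66\right) = \left(- \frac{17}{66} + \frac{8}{11}\right) - -68 = \frac{31}{66} + 68 = \frac{4519}{66}$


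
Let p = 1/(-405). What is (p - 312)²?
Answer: 15967102321/164025 ≈ 97346.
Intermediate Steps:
p = -1/405 ≈ -0.0024691
(p - 312)² = (-1/405 - 312)² = (-126361/405)² = 15967102321/164025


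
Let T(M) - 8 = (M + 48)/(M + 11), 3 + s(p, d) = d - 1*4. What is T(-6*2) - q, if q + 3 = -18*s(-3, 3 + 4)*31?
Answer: -25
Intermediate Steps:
s(p, d) = -7 + d (s(p, d) = -3 + (d - 1*4) = -3 + (d - 4) = -3 + (-4 + d) = -7 + d)
q = -3 (q = -3 - 18*(-7 + (3 + 4))*31 = -3 - 18*(-7 + 7)*31 = -3 - 18*0*31 = -3 + 0*31 = -3 + 0 = -3)
T(M) = 8 + (48 + M)/(11 + M) (T(M) = 8 + (M + 48)/(M + 11) = 8 + (48 + M)/(11 + M))
T(-6*2) - q = (136 + 9*(-6*2))/(11 - 6*2) - 1*(-3) = (136 + 9*(-12))/(11 - 12) + 3 = (136 - 108)/(-1) + 3 = -1*28 + 3 = -28 + 3 = -25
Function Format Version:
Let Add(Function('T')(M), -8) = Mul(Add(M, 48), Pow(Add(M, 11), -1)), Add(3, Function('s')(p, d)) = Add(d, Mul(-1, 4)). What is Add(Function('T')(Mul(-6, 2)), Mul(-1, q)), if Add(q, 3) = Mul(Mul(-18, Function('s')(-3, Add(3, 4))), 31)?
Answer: -25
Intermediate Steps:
Function('s')(p, d) = Add(-7, d) (Function('s')(p, d) = Add(-3, Add(d, Mul(-1, 4))) = Add(-3, Add(d, -4)) = Add(-3, Add(-4, d)) = Add(-7, d))
q = -3 (q = Add(-3, Mul(Mul(-18, Add(-7, Add(3, 4))), 31)) = Add(-3, Mul(Mul(-18, Add(-7, 7)), 31)) = Add(-3, Mul(Mul(-18, 0), 31)) = Add(-3, Mul(0, 31)) = Add(-3, 0) = -3)
Function('T')(M) = Add(8, Mul(Pow(Add(11, M), -1), Add(48, M))) (Function('T')(M) = Add(8, Mul(Add(M, 48), Pow(Add(M, 11), -1))) = Add(8, Mul(Add(48, M), Pow(Add(11, M), -1))) = Add(8, Mul(Pow(Add(11, M), -1), Add(48, M))))
Add(Function('T')(Mul(-6, 2)), Mul(-1, q)) = Add(Mul(Pow(Add(11, Mul(-6, 2)), -1), Add(136, Mul(9, Mul(-6, 2)))), Mul(-1, -3)) = Add(Mul(Pow(Add(11, -12), -1), Add(136, Mul(9, -12))), 3) = Add(Mul(Pow(-1, -1), Add(136, -108)), 3) = Add(Mul(-1, 28), 3) = Add(-28, 3) = -25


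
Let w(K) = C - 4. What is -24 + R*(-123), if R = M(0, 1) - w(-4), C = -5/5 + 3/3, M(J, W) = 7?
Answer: -1377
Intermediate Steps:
C = 0 (C = -5*1/5 + 3*(1/3) = -1 + 1 = 0)
w(K) = -4 (w(K) = 0 - 4 = -4)
R = 11 (R = 7 - 1*(-4) = 7 + 4 = 11)
-24 + R*(-123) = -24 + 11*(-123) = -24 - 1353 = -1377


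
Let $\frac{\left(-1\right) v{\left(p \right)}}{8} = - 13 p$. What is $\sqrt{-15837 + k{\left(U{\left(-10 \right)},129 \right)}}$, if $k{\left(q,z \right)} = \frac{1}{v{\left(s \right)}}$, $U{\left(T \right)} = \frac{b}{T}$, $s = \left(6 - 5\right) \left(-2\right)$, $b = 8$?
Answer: $\frac{i \sqrt{42823261}}{52} \approx 125.85 i$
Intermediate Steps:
$s = -2$ ($s = 1 \left(-2\right) = -2$)
$v{\left(p \right)} = 104 p$ ($v{\left(p \right)} = - 8 \left(- 13 p\right) = 104 p$)
$U{\left(T \right)} = \frac{8}{T}$
$k{\left(q,z \right)} = - \frac{1}{208}$ ($k{\left(q,z \right)} = \frac{1}{104 \left(-2\right)} = \frac{1}{-208} = - \frac{1}{208}$)
$\sqrt{-15837 + k{\left(U{\left(-10 \right)},129 \right)}} = \sqrt{-15837 - \frac{1}{208}} = \sqrt{- \frac{3294097}{208}} = \frac{i \sqrt{42823261}}{52}$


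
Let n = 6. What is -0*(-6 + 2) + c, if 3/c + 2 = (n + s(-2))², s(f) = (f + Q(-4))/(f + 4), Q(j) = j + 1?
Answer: 12/41 ≈ 0.29268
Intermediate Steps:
Q(j) = 1 + j
s(f) = (-3 + f)/(4 + f) (s(f) = (f + (1 - 4))/(f + 4) = (f - 3)/(4 + f) = (-3 + f)/(4 + f))
c = 12/41 (c = 3/(-2 + (6 + (-3 - 2)/(4 - 2))²) = 3/(-2 + (6 - 5/2)²) = 3/(-2 + (7/2)²) = 3/(-2 + 49/4) = 3/(41/4) = 3*(4/41) = 12/41 ≈ 0.29268)
-0*(-6 + 2) + c = -0*(-6 + 2) + 12/41 = -0*(-4) + 12/41 = -149*0 + 12/41 = 0 + 12/41 = 12/41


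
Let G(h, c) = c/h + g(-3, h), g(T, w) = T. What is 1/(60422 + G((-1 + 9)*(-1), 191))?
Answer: 8/483161 ≈ 1.6558e-5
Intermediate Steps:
G(h, c) = -3 + c/h (G(h, c) = c/h - 3 = -3 + c/h)
1/(60422 + G((-1 + 9)*(-1), 191)) = 1/(60422 + (-3 + 191/(((-1 + 9)*(-1))))) = 1/(60422 + (-3 + 191/((8*(-1))))) = 1/(60422 + (-3 + 191/(-8))) = 1/(60422 + (-3 + 191*(-1/8))) = 1/(60422 + (-3 - 191/8)) = 1/(60422 - 215/8) = 1/(483161/8) = 8/483161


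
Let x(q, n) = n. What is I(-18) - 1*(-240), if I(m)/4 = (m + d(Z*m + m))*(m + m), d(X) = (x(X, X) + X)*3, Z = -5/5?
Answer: 2832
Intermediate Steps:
Z = -1 (Z = -5*1/5 = -1)
d(X) = 6*X (d(X) = (X + X)*3 = (2*X)*3 = 6*X)
I(m) = 8*m**2 (I(m) = 4*((m + 6*(-m + m))*(m + m)) = 4*((m + 6*0)*(2*m)) = 4*((m + 0)*(2*m)) = 4*(m*(2*m)) = 4*(2*m**2) = 8*m**2)
I(-18) - 1*(-240) = 8*(-18)**2 - 1*(-240) = 8*324 + 240 = 2592 + 240 = 2832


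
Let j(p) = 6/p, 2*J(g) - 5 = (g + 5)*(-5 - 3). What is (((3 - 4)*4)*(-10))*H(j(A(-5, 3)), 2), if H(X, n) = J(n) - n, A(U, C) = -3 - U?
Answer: -1100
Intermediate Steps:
J(g) = -35/2 - 4*g (J(g) = 5/2 + ((g + 5)*(-5 - 3))/2 = 5/2 + ((5 + g)*(-8))/2 = 5/2 + (-40 - 8*g)/2 = 5/2 + (-20 - 4*g) = -35/2 - 4*g)
H(X, n) = -35/2 - 5*n (H(X, n) = (-35/2 - 4*n) - n = -35/2 - 5*n)
(((3 - 4)*4)*(-10))*H(j(A(-5, 3)), 2) = (((3 - 4)*4)*(-10))*(-35/2 - 5*2) = (-1*4*(-10))*(-35/2 - 10) = -4*(-10)*(-55/2) = 40*(-55/2) = -1100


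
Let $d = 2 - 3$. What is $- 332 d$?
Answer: $332$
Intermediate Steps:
$d = -1$ ($d = 2 - 3 = -1$)
$- 332 d = \left(-332\right) \left(-1\right) = 332$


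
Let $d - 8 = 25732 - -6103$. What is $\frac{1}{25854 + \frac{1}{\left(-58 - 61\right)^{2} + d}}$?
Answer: $\frac{46004}{1189387417} \approx 3.8679 \cdot 10^{-5}$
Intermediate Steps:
$d = 31843$ ($d = 8 + \left(25732 - -6103\right) = 8 + \left(25732 + 6103\right) = 8 + 31835 = 31843$)
$\frac{1}{25854 + \frac{1}{\left(-58 - 61\right)^{2} + d}} = \frac{1}{25854 + \frac{1}{\left(-58 - 61\right)^{2} + 31843}} = \frac{1}{25854 + \frac{1}{\left(-119\right)^{2} + 31843}} = \frac{1}{25854 + \frac{1}{14161 + 31843}} = \frac{1}{25854 + \frac{1}{46004}} = \frac{1}{\frac{1189387417}{46004}} = \frac{46004}{1189387417}$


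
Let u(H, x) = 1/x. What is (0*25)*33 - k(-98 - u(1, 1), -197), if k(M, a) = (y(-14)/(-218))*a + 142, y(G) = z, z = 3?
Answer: -31547/218 ≈ -144.71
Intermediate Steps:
y(G) = 3
k(M, a) = 142 - 3*a/218 (k(M, a) = (3/(-218))*a + 142 = (3*(-1/218))*a + 142 = -3*a/218 + 142 = 142 - 3*a/218)
(0*25)*33 - k(-98 - u(1, 1), -197) = (0*25)*33 - (142 - 3/218*(-197)) = 0*33 - (142 + 591/218) = 0 - 1*31547/218 = 0 - 31547/218 = -31547/218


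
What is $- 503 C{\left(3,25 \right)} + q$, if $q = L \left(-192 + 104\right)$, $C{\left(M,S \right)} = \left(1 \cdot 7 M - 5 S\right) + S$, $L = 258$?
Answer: $17033$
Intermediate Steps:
$C{\left(M,S \right)} = - 4 S + 7 M$ ($C{\left(M,S \right)} = \left(7 M - 5 S\right) + S = \left(- 5 S + 7 M\right) + S = - 4 S + 7 M$)
$q = -22704$ ($q = 258 \left(-192 + 104\right) = 258 \left(-88\right) = -22704$)
$- 503 C{\left(3,25 \right)} + q = - 503 \left(\left(-4\right) 25 + 7 \cdot 3\right) - 22704 = - 503 \left(-100 + 21\right) - 22704 = \left(-503\right) \left(-79\right) - 22704 = 39737 - 22704 = 17033$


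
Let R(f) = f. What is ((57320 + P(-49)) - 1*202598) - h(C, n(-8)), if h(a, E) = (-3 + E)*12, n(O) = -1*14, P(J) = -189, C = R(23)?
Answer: -145263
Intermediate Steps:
C = 23
n(O) = -14
h(a, E) = -36 + 12*E
((57320 + P(-49)) - 1*202598) - h(C, n(-8)) = ((57320 - 189) - 1*202598) - (-36 + 12*(-14)) = (57131 - 202598) - (-36 - 168) = -145467 - 1*(-204) = -145467 + 204 = -145263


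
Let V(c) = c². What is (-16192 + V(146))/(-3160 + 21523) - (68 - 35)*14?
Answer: -2826194/6121 ≈ -461.72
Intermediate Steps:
(-16192 + V(146))/(-3160 + 21523) - (68 - 35)*14 = (-16192 + 146²)/(-3160 + 21523) - (68 - 35)*14 = (-16192 + 21316)/18363 - 33*14 = 5124*(1/18363) - 1*462 = 1708/6121 - 462 = -2826194/6121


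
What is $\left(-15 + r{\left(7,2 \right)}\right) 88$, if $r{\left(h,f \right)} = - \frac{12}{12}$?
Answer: $-1408$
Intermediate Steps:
$r{\left(h,f \right)} = -1$ ($r{\left(h,f \right)} = \left(-12\right) \frac{1}{12} = -1$)
$\left(-15 + r{\left(7,2 \right)}\right) 88 = \left(-15 - 1\right) 88 = \left(-16\right) 88 = -1408$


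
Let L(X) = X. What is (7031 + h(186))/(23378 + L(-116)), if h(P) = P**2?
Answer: 41627/23262 ≈ 1.7895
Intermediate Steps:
(7031 + h(186))/(23378 + L(-116)) = (7031 + 186**2)/(23378 - 116) = (7031 + 34596)/23262 = 41627*(1/23262) = 41627/23262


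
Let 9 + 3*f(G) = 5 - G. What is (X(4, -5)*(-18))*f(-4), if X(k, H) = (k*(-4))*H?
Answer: 0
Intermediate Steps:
f(G) = -4/3 - G/3 (f(G) = -3 + (5 - G)/3 = -3 + (5/3 - G/3) = -4/3 - G/3)
X(k, H) = -4*H*k (X(k, H) = (-4*k)*H = -4*H*k)
(X(4, -5)*(-18))*f(-4) = (-4*(-5)*4*(-18))*(-4/3 - ⅓*(-4)) = (80*(-18))*(-4/3 + 4/3) = -1440*0 = 0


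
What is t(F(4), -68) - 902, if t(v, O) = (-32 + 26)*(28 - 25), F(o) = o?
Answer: -920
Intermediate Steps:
t(v, O) = -18 (t(v, O) = -6*3 = -18)
t(F(4), -68) - 902 = -18 - 902 = -920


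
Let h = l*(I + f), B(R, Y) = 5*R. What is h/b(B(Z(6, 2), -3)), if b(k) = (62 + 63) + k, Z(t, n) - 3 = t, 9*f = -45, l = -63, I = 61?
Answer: -1764/85 ≈ -20.753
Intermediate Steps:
f = -5 (f = (⅑)*(-45) = -5)
Z(t, n) = 3 + t
h = -3528 (h = -63*(61 - 5) = -63*56 = -3528)
b(k) = 125 + k
h/b(B(Z(6, 2), -3)) = -3528/(125 + 5*(3 + 6)) = -3528/(125 + 5*9) = -3528/(125 + 45) = -3528/170 = -3528*1/170 = -1764/85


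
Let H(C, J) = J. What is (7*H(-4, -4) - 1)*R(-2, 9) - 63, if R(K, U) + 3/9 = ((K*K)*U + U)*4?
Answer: -15820/3 ≈ -5273.3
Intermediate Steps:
R(K, U) = -⅓ + 4*U + 4*U*K² (R(K, U) = -⅓ + ((K*K)*U + U)*4 = -⅓ + (K²*U + U)*4 = -⅓ + (U*K² + U)*4 = -⅓ + (U + U*K²)*4 = -⅓ + (4*U + 4*U*K²) = -⅓ + 4*U + 4*U*K²)
(7*H(-4, -4) - 1)*R(-2, 9) - 63 = (7*(-4) - 1)*(-⅓ + 4*9 + 4*9*(-2)²) - 63 = (-28 - 1)*(-⅓ + 36 + 4*9*4) - 63 = -29*(-⅓ + 36 + 144) - 63 = -29*539/3 - 63 = -15631/3 - 63 = -15820/3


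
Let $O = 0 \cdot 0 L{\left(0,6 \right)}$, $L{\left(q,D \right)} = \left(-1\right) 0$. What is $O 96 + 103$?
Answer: $103$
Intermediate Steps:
$L{\left(q,D \right)} = 0$
$O = 0$ ($O = 0 \cdot 0 \cdot 0 = 0 \cdot 0 = 0$)
$O 96 + 103 = 0 \cdot 96 + 103 = 0 + 103 = 103$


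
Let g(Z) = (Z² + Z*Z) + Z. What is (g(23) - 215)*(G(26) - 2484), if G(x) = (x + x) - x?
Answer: -2128628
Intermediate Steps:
G(x) = x (G(x) = 2*x - x = x)
g(Z) = Z + 2*Z² (g(Z) = (Z² + Z²) + Z = 2*Z² + Z = Z + 2*Z²)
(g(23) - 215)*(G(26) - 2484) = (23*(1 + 2*23) - 215)*(26 - 2484) = (23*(1 + 46) - 215)*(-2458) = (23*47 - 215)*(-2458) = (1081 - 215)*(-2458) = 866*(-2458) = -2128628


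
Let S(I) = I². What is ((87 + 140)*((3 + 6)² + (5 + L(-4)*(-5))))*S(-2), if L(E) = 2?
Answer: 69008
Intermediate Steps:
((87 + 140)*((3 + 6)² + (5 + L(-4)*(-5))))*S(-2) = ((87 + 140)*((3 + 6)² + (5 + 2*(-5))))*(-2)² = (227*(9² + (5 - 10)))*4 = (227*(81 - 5))*4 = (227*76)*4 = 17252*4 = 69008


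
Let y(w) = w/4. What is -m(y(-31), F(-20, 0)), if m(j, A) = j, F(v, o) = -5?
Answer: 31/4 ≈ 7.7500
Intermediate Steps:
y(w) = w/4 (y(w) = w*(¼) = w/4)
-m(y(-31), F(-20, 0)) = -(-31)/4 = -1*(-31/4) = 31/4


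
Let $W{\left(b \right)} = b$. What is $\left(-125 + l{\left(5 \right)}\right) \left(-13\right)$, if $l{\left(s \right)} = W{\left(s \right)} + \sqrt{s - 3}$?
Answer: $1560 - 13 \sqrt{2} \approx 1541.6$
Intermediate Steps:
$l{\left(s \right)} = s + \sqrt{-3 + s}$ ($l{\left(s \right)} = s + \sqrt{s - 3} = s + \sqrt{-3 + s}$)
$\left(-125 + l{\left(5 \right)}\right) \left(-13\right) = \left(-125 + \left(5 + \sqrt{-3 + 5}\right)\right) \left(-13\right) = \left(-125 + \left(5 + \sqrt{2}\right)\right) \left(-13\right) = \left(-120 + \sqrt{2}\right) \left(-13\right) = 1560 - 13 \sqrt{2}$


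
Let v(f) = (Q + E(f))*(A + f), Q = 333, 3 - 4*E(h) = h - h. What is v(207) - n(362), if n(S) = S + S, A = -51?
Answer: 51341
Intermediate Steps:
E(h) = 3/4 (E(h) = 3/4 - (h - h)/4 = 3/4 - 1/4*0 = 3/4 + 0 = 3/4)
v(f) = -68085/4 + 1335*f/4 (v(f) = (333 + 3/4)*(-51 + f) = 1335*(-51 + f)/4 = -68085/4 + 1335*f/4)
n(S) = 2*S
v(207) - n(362) = (-68085/4 + (1335/4)*207) - 2*362 = (-68085/4 + 276345/4) - 1*724 = 52065 - 724 = 51341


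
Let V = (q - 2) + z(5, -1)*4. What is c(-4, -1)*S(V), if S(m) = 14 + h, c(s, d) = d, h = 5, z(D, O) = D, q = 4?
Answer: -19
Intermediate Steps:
V = 22 (V = (4 - 2) + 5*4 = 2 + 20 = 22)
S(m) = 19 (S(m) = 14 + 5 = 19)
c(-4, -1)*S(V) = -1*19 = -19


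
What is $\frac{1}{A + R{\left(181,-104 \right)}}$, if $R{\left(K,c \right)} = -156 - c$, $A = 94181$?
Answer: $\frac{1}{94129} \approx 1.0624 \cdot 10^{-5}$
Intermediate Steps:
$\frac{1}{A + R{\left(181,-104 \right)}} = \frac{1}{94181 - 52} = \frac{1}{94129}$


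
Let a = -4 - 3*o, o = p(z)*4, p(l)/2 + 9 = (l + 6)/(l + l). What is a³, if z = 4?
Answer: 6028568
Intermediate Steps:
p(l) = -18 + (6 + l)/l (p(l) = -18 + 2*((l + 6)/(l + l)) = -18 + 2*((6 + l)/((2*l))) = -18 + 2*((6 + l)*(1/(2*l))) = -18 + 2*((6 + l)/(2*l)) = -18 + (6 + l)/l)
o = -62 (o = (-17 + 6/4)*4 = (-17 + 6*(¼))*4 = (-17 + 3/2)*4 = -31/2*4 = -62)
a = 182 (a = -4 - 3*(-62) = -4 + 186 = 182)
a³ = 182³ = 6028568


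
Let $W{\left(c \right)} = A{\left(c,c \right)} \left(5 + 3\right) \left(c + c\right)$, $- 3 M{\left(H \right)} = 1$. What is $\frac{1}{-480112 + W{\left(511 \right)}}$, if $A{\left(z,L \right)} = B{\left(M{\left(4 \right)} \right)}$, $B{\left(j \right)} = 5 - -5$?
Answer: $- \frac{1}{398352} \approx -2.5103 \cdot 10^{-6}$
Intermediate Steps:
$M{\left(H \right)} = - \frac{1}{3}$ ($M{\left(H \right)} = \left(- \frac{1}{3}\right) 1 = - \frac{1}{3}$)
$B{\left(j \right)} = 10$ ($B{\left(j \right)} = 5 + 5 = 10$)
$A{\left(z,L \right)} = 10$
$W{\left(c \right)} = 160 c$ ($W{\left(c \right)} = 10 \left(5 + 3\right) \left(c + c\right) = 10 \cdot 8 \cdot 2 c = 10 \cdot 16 c = 160 c$)
$\frac{1}{-480112 + W{\left(511 \right)}} = \frac{1}{-480112 + 160 \cdot 511} = \frac{1}{-480112 + 81760} = \frac{1}{-398352} = - \frac{1}{398352}$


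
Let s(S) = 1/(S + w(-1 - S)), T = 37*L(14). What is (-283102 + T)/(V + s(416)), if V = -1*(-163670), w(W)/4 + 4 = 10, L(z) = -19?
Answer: -124874200/72014801 ≈ -1.7340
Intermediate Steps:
w(W) = 24 (w(W) = -16 + 4*10 = -16 + 40 = 24)
V = 163670
T = -703 (T = 37*(-19) = -703)
s(S) = 1/(24 + S) (s(S) = 1/(S + 24) = 1/(24 + S))
(-283102 + T)/(V + s(416)) = (-283102 - 703)/(163670 + 1/(24 + 416)) = -283805/(163670 + 1/440) = -283805/72014801/440 = -283805*440/72014801 = -124874200/72014801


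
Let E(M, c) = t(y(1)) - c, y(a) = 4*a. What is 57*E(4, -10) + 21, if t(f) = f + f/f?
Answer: 876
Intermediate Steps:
t(f) = 1 + f (t(f) = f + 1 = 1 + f)
E(M, c) = 5 - c (E(M, c) = (1 + 4*1) - c = (1 + 4) - c = 5 - c)
57*E(4, -10) + 21 = 57*(5 - 1*(-10)) + 21 = 57*(5 + 10) + 21 = 57*15 + 21 = 855 + 21 = 876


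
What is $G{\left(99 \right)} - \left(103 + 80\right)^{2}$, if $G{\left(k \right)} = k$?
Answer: $-33390$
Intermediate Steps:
$G{\left(99 \right)} - \left(103 + 80\right)^{2} = 99 - \left(103 + 80\right)^{2} = 99 - 183^{2} = 99 - 33489 = -33390$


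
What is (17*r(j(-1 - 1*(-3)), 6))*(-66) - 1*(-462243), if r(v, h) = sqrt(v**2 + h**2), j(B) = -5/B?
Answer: 454950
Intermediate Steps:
r(v, h) = sqrt(h**2 + v**2)
(17*r(j(-1 - 1*(-3)), 6))*(-66) - 1*(-462243) = (17*sqrt(6**2 + (-5/(-1 - 1*(-3)))**2))*(-66) - 1*(-462243) = (17*sqrt(36 + (-5/(-1 + 3))**2))*(-66) + 462243 = (17*sqrt(36 + (-5/2)**2))*(-66) + 462243 = (17*sqrt(36 + 25/4))*(-66) + 462243 = (17*sqrt(169/4))*(-66) + 462243 = (17*(13/2))*(-66) + 462243 = (221/2)*(-66) + 462243 = -7293 + 462243 = 454950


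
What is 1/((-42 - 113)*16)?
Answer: -1/2480 ≈ -0.00040323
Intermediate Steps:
1/((-42 - 113)*16) = 1/(-155*16) = 1/(-2480) = -1/2480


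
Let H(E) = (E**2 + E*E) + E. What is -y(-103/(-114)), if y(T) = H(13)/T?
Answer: -40014/103 ≈ -388.49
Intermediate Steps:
H(E) = E + 2*E**2 (H(E) = (E**2 + E**2) + E = 2*E**2 + E = E + 2*E**2)
y(T) = 351/T (y(T) = (13*(1 + 2*13))/T = (13*(1 + 26))/T = (13*27)/T = 351/T)
-y(-103/(-114)) = -351/((-103/(-114))) = -351/((-103*(-1/114))) = -351/103/114 = -351*114/103 = -1*40014/103 = -40014/103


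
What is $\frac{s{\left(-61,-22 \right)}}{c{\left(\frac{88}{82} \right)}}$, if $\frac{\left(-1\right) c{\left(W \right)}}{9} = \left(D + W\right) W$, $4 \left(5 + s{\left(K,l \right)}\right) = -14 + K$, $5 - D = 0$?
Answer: $\frac{159695}{394416} \approx 0.40489$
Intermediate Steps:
$D = 5$ ($D = 5 - 0 = 5 + 0 = 5$)
$s{\left(K,l \right)} = - \frac{17}{2} + \frac{K}{4}$ ($s{\left(K,l \right)} = -5 + \frac{-14 + K}{4} = -5 + \left(- \frac{7}{2} + \frac{K}{4}\right) = - \frac{17}{2} + \frac{K}{4}$)
$c{\left(W \right)} = - 9 W \left(5 + W\right)$ ($c{\left(W \right)} = - 9 \left(5 + W\right) W = - 9 W \left(5 + W\right)$)
$\frac{s{\left(-61,-22 \right)}}{c{\left(\frac{88}{82} \right)}} = \frac{- \frac{17}{2} + \frac{1}{4} \left(-61\right)}{\left(-9\right) \frac{88}{82} \left(5 + \frac{88}{82}\right)} = \frac{- \frac{17}{2} - \frac{61}{4}}{\left(-9\right) 88 \cdot \frac{1}{82} \left(5 + 88 \cdot \frac{1}{82}\right)} = - \frac{95}{4 \left(\left(-9\right) \frac{44}{41} \left(5 + \frac{44}{41}\right)\right)} = - \frac{95}{4 \left(\left(-9\right) \frac{44}{41} \cdot \frac{249}{41}\right)} = - \frac{95}{4 \left(- \frac{98604}{1681}\right)} = \left(- \frac{95}{4}\right) \left(- \frac{1681}{98604}\right) = \frac{159695}{394416}$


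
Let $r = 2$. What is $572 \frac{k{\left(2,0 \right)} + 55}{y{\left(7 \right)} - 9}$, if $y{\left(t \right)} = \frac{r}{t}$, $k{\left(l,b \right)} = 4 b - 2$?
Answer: $- \frac{212212}{61} \approx -3478.9$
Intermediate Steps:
$k{\left(l,b \right)} = -2 + 4 b$
$y{\left(t \right)} = \frac{2}{t}$
$572 \frac{k{\left(2,0 \right)} + 55}{y{\left(7 \right)} - 9} = 572 \frac{\left(-2 + 4 \cdot 0\right) + 55}{\frac{2}{7} - 9} = 572 \frac{\left(-2 + 0\right) + 55}{2 \cdot \frac{1}{7} - 9} = 572 \frac{-2 + 55}{\frac{2}{7} - 9} = 572 \frac{53}{- \frac{61}{7}} = 572 \cdot 53 \left(- \frac{7}{61}\right) = 572 \left(- \frac{371}{61}\right) = - \frac{212212}{61}$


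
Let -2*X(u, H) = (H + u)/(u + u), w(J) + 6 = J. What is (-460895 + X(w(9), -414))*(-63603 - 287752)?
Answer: 647702915265/4 ≈ 1.6193e+11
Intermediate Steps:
w(J) = -6 + J
X(u, H) = -(H + u)/(4*u) (X(u, H) = -(H + u)/(2*(u + u)) = -(H + u)/(2*(2*u)) = -(H + u)*1/(2*u)/2 = -(H + u)/(4*u))
(-460895 + X(w(9), -414))*(-63603 - 287752) = (-460895 + (-1*(-414) - (-6 + 9))/(4*(-6 + 9)))*(-63603 - 287752) = (-460895 + (¼)*(414 - 1*3)/3)*(-351355) = (-460895 + (¼)*(⅓)*(414 - 3))*(-351355) = (-460895 + (¼)*(⅓)*411)*(-351355) = (-460895 + 137/4)*(-351355) = -1843443/4*(-351355) = 647702915265/4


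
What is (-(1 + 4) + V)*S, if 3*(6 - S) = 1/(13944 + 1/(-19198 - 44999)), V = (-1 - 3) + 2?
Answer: -37596694821/895162967 ≈ -42.000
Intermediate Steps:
V = -2 (V = -4 + 2 = -2)
S = 5370956403/895162967 (S = 6 - 1/(3*(13944 + 1/(-19198 - 44999))) = 6 - 1/(3*(13944 + 1/(-64197))) = 6 - 1/(3*(13944 - 1/64197)) = 6 - 1/(3*895162967/64197) = 6 - ⅓*64197/895162967 = 6 - 21399/895162967 = 5370956403/895162967 ≈ 6.0000)
(-(1 + 4) + V)*S = (-(1 + 4) - 2)*(5370956403/895162967) = (-1*5 - 2)*(5370956403/895162967) = (-5 - 2)*(5370956403/895162967) = -7*5370956403/895162967 = -37596694821/895162967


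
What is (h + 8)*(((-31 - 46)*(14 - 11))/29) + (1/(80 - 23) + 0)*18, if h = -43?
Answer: 153789/551 ≈ 279.11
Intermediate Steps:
(h + 8)*(((-31 - 46)*(14 - 11))/29) + (1/(80 - 23) + 0)*18 = (-43 + 8)*(((-31 - 46)*(14 - 11))/29) + (1/(80 - 23) + 0)*18 = -35*(-77*3)/29 + (1/57 + 0)*18 = -(-8085)/29 + (1/57 + 0)*18 = -35*(-231/29) + (1/57)*18 = 8085/29 + 6/19 = 153789/551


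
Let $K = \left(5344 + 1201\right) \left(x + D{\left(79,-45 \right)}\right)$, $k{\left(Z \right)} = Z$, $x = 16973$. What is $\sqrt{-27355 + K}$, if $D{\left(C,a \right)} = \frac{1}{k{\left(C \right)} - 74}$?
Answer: $\sqrt{111062239} \approx 10539.0$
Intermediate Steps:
$D{\left(C,a \right)} = \frac{1}{-74 + C}$ ($D{\left(C,a \right)} = \frac{1}{C - 74} = \frac{1}{-74 + C}$)
$K = 111089594$ ($K = \left(5344 + 1201\right) \left(16973 + \frac{1}{-74 + 79}\right) = 6545 \left(16973 + \frac{1}{5}\right) = 6545 \cdot \frac{84866}{5} = 111089594$)
$\sqrt{-27355 + K} = \sqrt{-27355 + 111089594} = \sqrt{111062239}$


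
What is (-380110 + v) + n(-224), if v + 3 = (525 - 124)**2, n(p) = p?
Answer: -219536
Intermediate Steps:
v = 160798 (v = -3 + (525 - 124)**2 = -3 + 401**2 = -3 + 160801 = 160798)
(-380110 + v) + n(-224) = (-380110 + 160798) - 224 = -219312 - 224 = -219536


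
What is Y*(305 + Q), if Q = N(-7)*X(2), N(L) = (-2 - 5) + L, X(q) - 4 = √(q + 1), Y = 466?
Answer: 116034 - 6524*√3 ≈ 1.0473e+5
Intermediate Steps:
X(q) = 4 + √(1 + q) (X(q) = 4 + √(q + 1) = 4 + √(1 + q))
N(L) = -7 + L
Q = -56 - 14*√3 (Q = (-7 - 7)*(4 + √(1 + 2)) = -14*(4 + √3) = -56 - 14*√3 ≈ -80.249)
Y*(305 + Q) = 466*(305 + (-56 - 14*√3)) = 466*(249 - 14*√3) = 116034 - 6524*√3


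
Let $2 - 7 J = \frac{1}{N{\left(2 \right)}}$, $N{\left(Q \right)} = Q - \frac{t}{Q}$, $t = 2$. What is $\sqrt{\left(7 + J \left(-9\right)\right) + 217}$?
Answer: $\frac{\sqrt{10913}}{7} \approx 14.924$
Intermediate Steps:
$N{\left(Q \right)} = Q - \frac{2}{Q}$
$J = \frac{1}{7}$ ($J = \frac{2}{7} - \frac{1}{7 \left(2 - \frac{2}{2}\right)} = \frac{2}{7} - \frac{1}{7 \left(2 - 1\right)} = \frac{2}{7} - \frac{1}{7 \cdot 1} = \frac{2}{7} - \frac{1}{7} = \frac{1}{7} \approx 0.14286$)
$\sqrt{\left(7 + J \left(-9\right)\right) + 217} = \sqrt{\left(7 + \frac{1}{7} \left(-9\right)\right) + 217} = \sqrt{\left(7 - \frac{9}{7}\right) + 217} = \sqrt{\frac{40}{7} + 217} = \sqrt{\frac{1559}{7}} = \frac{\sqrt{10913}}{7}$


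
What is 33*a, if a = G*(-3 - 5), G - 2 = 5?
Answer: -1848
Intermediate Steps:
G = 7 (G = 2 + 5 = 7)
a = -56 (a = 7*(-3 - 5) = 7*(-8) = -56)
33*a = 33*(-56) = -1848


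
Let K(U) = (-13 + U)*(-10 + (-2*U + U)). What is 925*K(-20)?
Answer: -305250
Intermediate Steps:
K(U) = (-13 + U)*(-10 - U)
925*K(-20) = 925*(130 - 1*(-20)**2 + 3*(-20)) = 925*(130 - 1*400 - 60) = 925*(130 - 400 - 60) = 925*(-330) = -305250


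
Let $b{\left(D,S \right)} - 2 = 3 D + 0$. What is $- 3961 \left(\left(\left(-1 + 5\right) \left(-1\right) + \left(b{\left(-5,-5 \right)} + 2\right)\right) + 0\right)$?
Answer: $59415$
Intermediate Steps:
$b{\left(D,S \right)} = 2 + 3 D$ ($b{\left(D,S \right)} = 2 + \left(3 D + 0\right) = 2 + 3 D$)
$- 3961 \left(\left(\left(-1 + 5\right) \left(-1\right) + \left(b{\left(-5,-5 \right)} + 2\right)\right) + 0\right) = - 3961 \left(\left(\left(-1 + 5\right) \left(-1\right) + \left(\left(2 + 3 \left(-5\right)\right) + 2\right)\right) + 0\right) = - 3961 \left(\left(4 \left(-1\right) + \left(\left(2 - 15\right) + 2\right)\right) + 0\right) = - 3961 \left(\left(-4 + \left(-13 + 2\right)\right) + 0\right) = - 3961 \left(\left(-4 - 11\right) + 0\right) = - 3961 \left(-15 + 0\right) = \left(-3961\right) \left(-15\right) = 59415$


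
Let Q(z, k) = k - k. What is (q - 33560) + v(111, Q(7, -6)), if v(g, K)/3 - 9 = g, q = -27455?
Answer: -60655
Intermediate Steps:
Q(z, k) = 0
v(g, K) = 27 + 3*g
(q - 33560) + v(111, Q(7, -6)) = (-27455 - 33560) + (27 + 3*111) = -61015 + (27 + 333) = -61015 + 360 = -60655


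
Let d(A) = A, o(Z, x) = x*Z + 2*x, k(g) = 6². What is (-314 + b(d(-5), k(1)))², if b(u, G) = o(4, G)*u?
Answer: 1943236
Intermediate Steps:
k(g) = 36
o(Z, x) = 2*x + Z*x (o(Z, x) = Z*x + 2*x = 2*x + Z*x)
b(u, G) = 6*G*u (b(u, G) = (G*(2 + 4))*u = (G*6)*u = (6*G)*u = 6*G*u)
(-314 + b(d(-5), k(1)))² = (-314 + 6*36*(-5))² = (-314 - 1080)² = (-1394)² = 1943236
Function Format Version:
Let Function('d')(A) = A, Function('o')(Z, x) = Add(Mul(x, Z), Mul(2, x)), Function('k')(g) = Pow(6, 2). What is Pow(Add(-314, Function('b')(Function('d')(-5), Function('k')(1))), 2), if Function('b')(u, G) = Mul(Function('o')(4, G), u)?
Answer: 1943236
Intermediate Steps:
Function('k')(g) = 36
Function('o')(Z, x) = Add(Mul(2, x), Mul(Z, x)) (Function('o')(Z, x) = Add(Mul(Z, x), Mul(2, x)) = Add(Mul(2, x), Mul(Z, x)))
Function('b')(u, G) = Mul(6, G, u) (Function('b')(u, G) = Mul(Mul(G, Add(2, 4)), u) = Mul(Mul(G, 6), u) = Mul(Mul(6, G), u) = Mul(6, G, u))
Pow(Add(-314, Function('b')(Function('d')(-5), Function('k')(1))), 2) = Pow(Add(-314, Mul(6, 36, -5)), 2) = Pow(Add(-314, -1080), 2) = Pow(-1394, 2) = 1943236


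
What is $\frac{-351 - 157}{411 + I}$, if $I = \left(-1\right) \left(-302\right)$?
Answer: $- \frac{508}{713} \approx -0.71248$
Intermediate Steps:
$I = 302$
$\frac{-351 - 157}{411 + I} = \frac{-351 - 157}{411 + 302} = - \frac{508}{713}$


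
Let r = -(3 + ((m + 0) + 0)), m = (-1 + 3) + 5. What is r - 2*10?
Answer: -30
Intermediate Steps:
m = 7 (m = 2 + 5 = 7)
r = -10 (r = -(3 + ((7 + 0) + 0)) = -(3 + (7 + 0)) = -(3 + 7) = -1*10 = -10)
r - 2*10 = -10 - 2*10 = -10 - 20 = -30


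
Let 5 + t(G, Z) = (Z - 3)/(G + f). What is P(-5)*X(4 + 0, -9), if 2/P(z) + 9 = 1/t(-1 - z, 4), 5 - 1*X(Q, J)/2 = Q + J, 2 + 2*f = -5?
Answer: -30/7 ≈ -4.2857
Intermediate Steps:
f = -7/2 (f = -1 + (1/2)*(-5) = -1 - 5/2 = -7/2 ≈ -3.5000)
t(G, Z) = -5 + (-3 + Z)/(-7/2 + G) (t(G, Z) = -5 + (Z - 3)/(G - 7/2) = -5 + (-3 + Z)/(-7/2 + G))
X(Q, J) = 10 - 2*J - 2*Q (X(Q, J) = 10 - 2*(Q + J) = 10 - 2*(J + Q) = 10 + (-2*J - 2*Q) = 10 - 2*J - 2*Q)
P(z) = 2/(-9 + (-9 - 2*z)/(47 + 10*z)) (P(z) = 2/(-9 + 1/((29 - 10*(-1 - z) + 2*4)/(-7 + 2*(-1 - z)))) = 2/(-9 + 1/((29 + (10 + 10*z) + 8)/(-7 + (-2 - 2*z)))) = 2/(-9 + 1/((47 + 10*z)/(-9 - 2*z))) = 2/(-9 + (-9 - 2*z)/(47 + 10*z)))
P(-5)*X(4 + 0, -9) = ((-47 - 10*(-5))/(2*(108 + 23*(-5))))*(10 - 2*(-9) - 2*(4 + 0)) = ((-47 + 50)/(2*(108 - 115)))*(10 + 18 - 2*4) = ((1/2)*3/(-7))*(10 + 18 - 8) = ((1/2)*(-1/7)*3)*20 = -3/14*20 = -30/7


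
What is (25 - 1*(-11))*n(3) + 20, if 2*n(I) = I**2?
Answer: 182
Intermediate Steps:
n(I) = I**2/2
(25 - 1*(-11))*n(3) + 20 = (25 - 1*(-11))*((1/2)*3**2) + 20 = (25 + 11)*((1/2)*9) + 20 = 36*(9/2) + 20 = 162 + 20 = 182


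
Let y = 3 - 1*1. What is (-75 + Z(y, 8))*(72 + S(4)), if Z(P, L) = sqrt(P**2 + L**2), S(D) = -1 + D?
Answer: -5625 + 150*sqrt(17) ≈ -5006.5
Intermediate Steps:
y = 2 (y = 3 - 1 = 2)
Z(P, L) = sqrt(L**2 + P**2)
(-75 + Z(y, 8))*(72 + S(4)) = (-75 + sqrt(8**2 + 2**2))*(72 + (-1 + 4)) = (-75 + sqrt(64 + 4))*(72 + 3) = (-75 + sqrt(68))*75 = (-75 + 2*sqrt(17))*75 = -5625 + 150*sqrt(17)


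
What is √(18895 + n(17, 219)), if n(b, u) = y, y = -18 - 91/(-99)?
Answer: √20558054/33 ≈ 137.40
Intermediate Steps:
y = -1691/99 (y = -18 - 91*(-1/99) = -18 + 91/99 = -1691/99 ≈ -17.081)
n(b, u) = -1691/99
√(18895 + n(17, 219)) = √(18895 - 1691/99) = √(1868914/99) = √20558054/33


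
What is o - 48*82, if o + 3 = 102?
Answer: -3837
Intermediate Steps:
o = 99 (o = -3 + 102 = 99)
o - 48*82 = 99 - 48*82 = 99 - 3936 = -3837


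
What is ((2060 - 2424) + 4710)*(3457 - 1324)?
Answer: 9270018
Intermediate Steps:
((2060 - 2424) + 4710)*(3457 - 1324) = (-364 + 4710)*2133 = 4346*2133 = 9270018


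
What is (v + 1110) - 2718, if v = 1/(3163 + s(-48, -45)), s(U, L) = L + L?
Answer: -4941383/3073 ≈ -1608.0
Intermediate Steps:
s(U, L) = 2*L
v = 1/3073 (v = 1/(3163 + 2*(-45)) = 1/(3163 - 90) = 1/3073 ≈ 0.00032541)
(v + 1110) - 2718 = (1/3073 + 1110) - 2718 = 3411031/3073 - 2718 = -4941383/3073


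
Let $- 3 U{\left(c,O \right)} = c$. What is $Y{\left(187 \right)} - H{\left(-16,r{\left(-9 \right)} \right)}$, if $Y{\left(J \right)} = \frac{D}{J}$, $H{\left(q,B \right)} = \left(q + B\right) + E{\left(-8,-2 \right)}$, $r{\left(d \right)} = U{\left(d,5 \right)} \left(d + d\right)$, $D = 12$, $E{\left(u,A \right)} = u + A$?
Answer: $\frac{14972}{187} \approx 80.064$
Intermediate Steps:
$U{\left(c,O \right)} = - \frac{c}{3}$
$E{\left(u,A \right)} = A + u$
$r{\left(d \right)} = - \frac{2 d^{2}}{3}$ ($r{\left(d \right)} = - \frac{d}{3} \left(d + d\right) = - \frac{d}{3} \cdot 2 d = - \frac{2 d^{2}}{3}$)
$H{\left(q,B \right)} = -10 + B + q$ ($H{\left(q,B \right)} = \left(q + B\right) - 10 = \left(B + q\right) - 10 = -10 + B + q$)
$Y{\left(J \right)} = \frac{12}{J}$
$Y{\left(187 \right)} - H{\left(-16,r{\left(-9 \right)} \right)} = \frac{12}{187} - \left(-10 - \frac{2 \left(-9\right)^{2}}{3} - 16\right) = 12 \cdot \frac{1}{187} - \left(-10 - 54 - 16\right) = \frac{12}{187} - \left(-10 - 54 - 16\right) = \frac{12}{187} - -80 = \frac{12}{187} + 80 = \frac{14972}{187}$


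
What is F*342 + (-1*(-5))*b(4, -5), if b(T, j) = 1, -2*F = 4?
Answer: -679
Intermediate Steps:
F = -2 (F = -½*4 = -2)
F*342 + (-1*(-5))*b(4, -5) = -2*342 - 1*(-5)*1 = -684 + 5*1 = -684 + 5 = -679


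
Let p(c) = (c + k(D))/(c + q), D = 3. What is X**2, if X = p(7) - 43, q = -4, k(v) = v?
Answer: 14161/9 ≈ 1573.4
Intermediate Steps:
p(c) = (3 + c)/(-4 + c) (p(c) = (c + 3)/(c - 4) = (3 + c)/(-4 + c))
X = -119/3 (X = (3 + 7)/(-4 + 7) - 43 = 10/3 - 43 = -119/3 ≈ -39.667)
X**2 = (-119/3)**2 = 14161/9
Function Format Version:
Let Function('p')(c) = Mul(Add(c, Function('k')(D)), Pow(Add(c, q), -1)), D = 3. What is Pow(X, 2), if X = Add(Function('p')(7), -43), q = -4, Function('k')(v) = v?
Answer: Rational(14161, 9) ≈ 1573.4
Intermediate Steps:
Function('p')(c) = Mul(Pow(Add(-4, c), -1), Add(3, c)) (Function('p')(c) = Mul(Add(c, 3), Pow(Add(c, -4), -1)) = Mul(Add(3, c), Pow(Add(-4, c), -1)) = Mul(Pow(Add(-4, c), -1), Add(3, c)))
X = Rational(-119, 3) (X = Add(Mul(Pow(Add(-4, 7), -1), Add(3, 7)), -43) = Add(Mul(Pow(3, -1), 10), -43) = Add(Mul(Rational(1, 3), 10), -43) = Add(Rational(10, 3), -43) = Rational(-119, 3) ≈ -39.667)
Pow(X, 2) = Pow(Rational(-119, 3), 2) = Rational(14161, 9)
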